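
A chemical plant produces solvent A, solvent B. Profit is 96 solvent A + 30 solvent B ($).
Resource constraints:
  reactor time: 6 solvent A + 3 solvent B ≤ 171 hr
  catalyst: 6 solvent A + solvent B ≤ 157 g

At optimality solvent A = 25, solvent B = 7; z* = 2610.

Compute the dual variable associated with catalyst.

9

Both reactor time and catalyst are binding at x*.
Dual feasibility on the basic columns requires 6·y_reactor time + 6·y_catalyst = 96, 3·y_reactor time + 1·y_catalyst = 30.
Solving: y_reactor time = 7, y_catalyst = 9.
Shadow price of catalyst = 9.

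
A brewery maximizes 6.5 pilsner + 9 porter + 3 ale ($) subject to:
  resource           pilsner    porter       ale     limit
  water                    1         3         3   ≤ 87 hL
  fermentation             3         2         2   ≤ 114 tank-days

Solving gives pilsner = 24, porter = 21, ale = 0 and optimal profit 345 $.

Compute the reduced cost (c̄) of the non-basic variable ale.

At the optimum: water uses 87 of 87 (binding); fermentation uses 114 of 114 (binding).
Dual feasibility on the basic columns requires 1·y_water + 3·y_fermentation = 6.5, 3·y_water + 2·y_fermentation = 9.
This yields shadow prices y_water = 2, y_fermentation = 1.5.
Reduced cost of ale: c₃ − yᵀa₃ = 3 − (2·3 + 1.5·2) = 3 − 9 = -6.

-6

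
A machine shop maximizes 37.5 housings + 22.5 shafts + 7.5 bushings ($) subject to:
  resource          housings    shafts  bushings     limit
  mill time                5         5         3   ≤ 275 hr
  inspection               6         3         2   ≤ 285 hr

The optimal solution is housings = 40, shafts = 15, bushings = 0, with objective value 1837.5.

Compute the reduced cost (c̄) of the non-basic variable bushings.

Check each constraint at x*: mill time 275/275 (tight); inspection 285/285 (tight).
From A_Bᵀ y = c: 5·y_mill time + 6·y_inspection = 37.5; 5·y_mill time + 3·y_inspection = 22.5.
This yields shadow prices y_mill time = 1.5, y_inspection = 5.
Reduced cost of bushings: c₃ − yᵀa₃ = 7.5 − (1.5·3 + 5·2) = 7.5 − 14.5 = -7.

-7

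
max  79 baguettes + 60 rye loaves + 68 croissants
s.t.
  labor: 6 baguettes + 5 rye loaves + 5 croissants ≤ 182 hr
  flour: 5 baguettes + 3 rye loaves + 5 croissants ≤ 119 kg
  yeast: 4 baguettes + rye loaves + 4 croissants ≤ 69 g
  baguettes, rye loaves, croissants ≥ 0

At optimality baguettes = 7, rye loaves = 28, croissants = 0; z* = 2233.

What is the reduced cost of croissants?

Binding: labor and flour. Non-binding: yeast (13 unused).
Slack constraints have shadow price 0 (complementary slackness).
The binding rows give the dual system: 6·y_labor + 5·y_flour = 79 and 5·y_labor + 3·y_flour = 60.
→ y_labor = 9 and y_flour = 5.
Reduced cost of croissants: c₃ − yᵀa₃ = 68 − (9·5 + 5·5) = 68 − 70 = -2.

-2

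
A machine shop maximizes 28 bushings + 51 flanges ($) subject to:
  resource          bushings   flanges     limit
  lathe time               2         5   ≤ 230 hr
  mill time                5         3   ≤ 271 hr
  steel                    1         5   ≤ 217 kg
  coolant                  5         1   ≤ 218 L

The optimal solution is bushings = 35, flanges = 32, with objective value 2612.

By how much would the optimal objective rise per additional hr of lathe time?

9

At the optimum: lathe time uses 230 of 230 (binding); mill time uses 271 of 271 (binding); steel uses 195 of 217 (slack = 22); coolant uses 207 of 218 (slack = 11).
Since steel, coolant are not tight, their duals are 0.
The binding rows give the dual system: 2·y_lathe time + 5·y_mill time = 28 and 5·y_lathe time + 3·y_mill time = 51.
→ y_lathe time = 9 and y_mill time = 2.
Shadow price of lathe time = 9.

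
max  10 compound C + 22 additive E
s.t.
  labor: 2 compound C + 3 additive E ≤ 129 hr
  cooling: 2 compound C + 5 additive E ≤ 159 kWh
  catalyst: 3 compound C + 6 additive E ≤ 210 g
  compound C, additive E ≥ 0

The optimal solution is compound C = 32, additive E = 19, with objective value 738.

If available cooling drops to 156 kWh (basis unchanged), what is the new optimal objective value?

Check each constraint at x*: labor 121/129 (slack 8); cooling 159/159 (tight); catalyst 210/210 (tight).
By complementary slackness, y = 0 for the non-binding constraint.
Dual feasibility on the basic columns requires 2·y_cooling + 3·y_catalyst = 10, 5·y_cooling + 6·y_catalyst = 22.
This yields shadow prices y_cooling = 2, y_catalyst = 2.
Δz = y_cooling·Δb = 2 × (-3) = -6, so new z* = 738 − 6 = 732.

732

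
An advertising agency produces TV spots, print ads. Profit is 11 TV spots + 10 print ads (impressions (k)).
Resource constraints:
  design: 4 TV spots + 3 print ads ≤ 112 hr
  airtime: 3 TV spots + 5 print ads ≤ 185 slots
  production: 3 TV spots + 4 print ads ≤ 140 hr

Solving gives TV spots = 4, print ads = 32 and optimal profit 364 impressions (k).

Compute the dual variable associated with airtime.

Check each constraint at x*: design 112/112 (tight); airtime 172/185 (slack 13); production 140/140 (tight).
Slack constraints have shadow price 0 (complementary slackness).
From A_Bᵀ y = c: 4·y_design + 3·y_production = 11; 3·y_design + 4·y_production = 10.
Solving: y_design = 2, y_production = 1.
Shadow price of airtime = 0.

0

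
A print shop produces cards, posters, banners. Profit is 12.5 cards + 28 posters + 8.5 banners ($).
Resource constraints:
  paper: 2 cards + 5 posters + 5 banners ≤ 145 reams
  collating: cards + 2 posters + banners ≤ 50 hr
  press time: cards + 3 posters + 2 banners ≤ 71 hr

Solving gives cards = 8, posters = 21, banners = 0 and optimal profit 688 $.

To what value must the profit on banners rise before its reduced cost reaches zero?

15.5

At the optimum: paper uses 121 of 145 (slack = 24); collating uses 50 of 50 (binding); press time uses 71 of 71 (binding).
By complementary slackness, y = 0 for the non-binding constraint.
Dual feasibility on the basic columns requires 1·y_collating + 1·y_press time = 12.5, 2·y_collating + 3·y_press time = 28.
Solving: y_collating = 9.5, y_press time = 3.
banners enters the basis when its profit ≥ yᵀa₃ = 9.5·1 + 3·2 = 15.5.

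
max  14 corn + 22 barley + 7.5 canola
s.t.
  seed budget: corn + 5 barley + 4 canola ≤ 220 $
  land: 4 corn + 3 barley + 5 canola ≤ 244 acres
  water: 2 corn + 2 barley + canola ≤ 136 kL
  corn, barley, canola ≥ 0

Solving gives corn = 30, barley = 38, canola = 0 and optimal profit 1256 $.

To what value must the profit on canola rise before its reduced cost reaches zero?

Binding: seed budget and water. Non-binding: land (10 unused).
Slack constraints have shadow price 0 (complementary slackness).
The binding rows give the dual system: 1·y_seed budget + 2·y_water = 14 and 5·y_seed budget + 2·y_water = 22.
Solving: y_seed budget = 2, y_water = 6.
canola enters the basis when its profit ≥ yᵀa₃ = 2·4 + 6·1 = 14.

14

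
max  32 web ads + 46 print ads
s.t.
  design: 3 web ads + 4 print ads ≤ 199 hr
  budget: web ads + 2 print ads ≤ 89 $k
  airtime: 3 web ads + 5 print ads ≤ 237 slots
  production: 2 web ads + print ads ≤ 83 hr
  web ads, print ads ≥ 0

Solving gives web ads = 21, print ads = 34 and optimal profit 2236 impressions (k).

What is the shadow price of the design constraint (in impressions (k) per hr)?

9

At the optimum: design uses 199 of 199 (binding); budget uses 89 of 89 (binding); airtime uses 233 of 237 (slack = 4); production uses 76 of 83 (slack = 7).
By complementary slackness, y = 0 for the non-binding constraints.
Dual feasibility on the basic columns requires 3·y_design + 1·y_budget = 32, 4·y_design + 2·y_budget = 46.
→ y_design = 9 and y_budget = 5.
Shadow price of design = 9.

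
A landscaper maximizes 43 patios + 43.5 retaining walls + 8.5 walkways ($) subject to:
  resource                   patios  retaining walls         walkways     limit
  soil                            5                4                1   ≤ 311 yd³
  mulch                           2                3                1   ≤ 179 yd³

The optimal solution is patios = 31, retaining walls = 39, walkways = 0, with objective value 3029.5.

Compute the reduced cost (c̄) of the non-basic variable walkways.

At the optimum: soil uses 311 of 311 (binding); mulch uses 179 of 179 (binding).
The binding rows give the dual system: 5·y_soil + 2·y_mulch = 43 and 4·y_soil + 3·y_mulch = 43.5.
→ y_soil = 6 and y_mulch = 6.5.
Reduced cost of walkways: c₃ − yᵀa₃ = 8.5 − (6·1 + 6.5·1) = 8.5 − 12.5 = -4.

-4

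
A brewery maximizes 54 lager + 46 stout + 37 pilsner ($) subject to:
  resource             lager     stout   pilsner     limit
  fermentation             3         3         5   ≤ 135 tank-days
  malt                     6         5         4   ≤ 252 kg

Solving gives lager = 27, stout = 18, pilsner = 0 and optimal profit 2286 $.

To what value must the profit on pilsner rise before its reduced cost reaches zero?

At the optimum: fermentation uses 135 of 135 (binding); malt uses 252 of 252 (binding).
Dual feasibility on the basic columns requires 3·y_fermentation + 6·y_malt = 54, 3·y_fermentation + 5·y_malt = 46.
→ y_fermentation = 2 and y_malt = 8.
pilsner enters the basis when its profit ≥ yᵀa₃ = 2·5 + 8·4 = 42.

42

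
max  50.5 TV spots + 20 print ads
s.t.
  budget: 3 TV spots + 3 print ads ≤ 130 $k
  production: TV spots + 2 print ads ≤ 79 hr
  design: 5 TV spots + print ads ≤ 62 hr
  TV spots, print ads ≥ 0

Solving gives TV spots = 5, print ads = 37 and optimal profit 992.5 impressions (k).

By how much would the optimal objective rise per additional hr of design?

At the optimum: budget uses 126 of 130 (slack = 4); production uses 79 of 79 (binding); design uses 62 of 62 (binding).
Slack constraints have shadow price 0 (complementary slackness).
From A_Bᵀ y = c: 1·y_production + 5·y_design = 50.5; 2·y_production + 1·y_design = 20.
→ y_production = 5.5 and y_design = 9.
Shadow price of design = 9.

9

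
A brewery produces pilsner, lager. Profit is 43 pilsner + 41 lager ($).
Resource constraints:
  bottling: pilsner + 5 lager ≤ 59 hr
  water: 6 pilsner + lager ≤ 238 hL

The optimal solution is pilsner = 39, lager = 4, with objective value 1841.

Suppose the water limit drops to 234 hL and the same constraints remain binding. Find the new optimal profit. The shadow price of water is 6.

Δb = -4, so new z* = 1841 + (6)·(-4) = 1841 − 24 = 1817.

1817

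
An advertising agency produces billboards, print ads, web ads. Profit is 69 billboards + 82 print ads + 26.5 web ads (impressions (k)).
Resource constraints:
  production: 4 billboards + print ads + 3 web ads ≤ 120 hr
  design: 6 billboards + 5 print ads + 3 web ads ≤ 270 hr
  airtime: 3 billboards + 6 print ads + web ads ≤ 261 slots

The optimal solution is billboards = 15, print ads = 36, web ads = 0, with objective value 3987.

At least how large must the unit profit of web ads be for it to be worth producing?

Binding: design and airtime. Non-binding: production (24 unused).
By complementary slackness, y = 0 for the non-binding constraint.
The binding rows give the dual system: 6·y_design + 3·y_airtime = 69 and 5·y_design + 6·y_airtime = 82.
Solving: y_design = 8, y_airtime = 7.
web ads enters the basis when its profit ≥ yᵀa₃ = 8·3 + 7·1 = 31.

31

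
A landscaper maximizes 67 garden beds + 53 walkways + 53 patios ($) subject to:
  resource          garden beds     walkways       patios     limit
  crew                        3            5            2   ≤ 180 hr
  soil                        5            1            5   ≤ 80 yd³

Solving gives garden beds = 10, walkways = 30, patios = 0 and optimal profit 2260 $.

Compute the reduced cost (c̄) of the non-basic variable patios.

Check each constraint at x*: crew 180/180 (tight); soil 80/80 (tight).
From A_Bᵀ y = c: 3·y_crew + 5·y_soil = 67; 5·y_crew + 1·y_soil = 53.
→ y_crew = 9 and y_soil = 8.
Reduced cost of patios: c₃ − yᵀa₃ = 53 − (9·2 + 8·5) = 53 − 58 = -5.

-5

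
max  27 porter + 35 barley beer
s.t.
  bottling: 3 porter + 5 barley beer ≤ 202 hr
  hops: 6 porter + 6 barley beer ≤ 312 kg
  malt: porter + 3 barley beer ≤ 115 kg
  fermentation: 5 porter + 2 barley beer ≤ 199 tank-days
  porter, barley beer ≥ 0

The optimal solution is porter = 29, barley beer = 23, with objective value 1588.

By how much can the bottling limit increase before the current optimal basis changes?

Binding constraints: bottling, hops. The basis is B = [[3,5],[6,6]] with det -12.
Per unit increase in bottling, x* moves by d = (-0.5, 0.5).
The basis stays optimal until malt becomes binding; allowable increase = 17 hr.

17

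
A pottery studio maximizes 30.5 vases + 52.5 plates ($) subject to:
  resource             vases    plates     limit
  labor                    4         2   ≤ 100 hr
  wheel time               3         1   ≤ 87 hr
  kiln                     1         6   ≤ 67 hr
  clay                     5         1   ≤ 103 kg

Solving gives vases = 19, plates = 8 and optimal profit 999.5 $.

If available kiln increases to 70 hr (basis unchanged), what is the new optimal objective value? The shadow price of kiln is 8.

Δb = 3, so new z* = 999.5 + (8)·(3) = 999.5 + 24 = 1023.5.

1023.5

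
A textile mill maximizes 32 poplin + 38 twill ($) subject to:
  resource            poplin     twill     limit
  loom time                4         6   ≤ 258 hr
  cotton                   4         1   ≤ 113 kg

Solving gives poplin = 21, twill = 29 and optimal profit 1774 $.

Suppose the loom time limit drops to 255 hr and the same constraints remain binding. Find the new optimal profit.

1756

Check each constraint at x*: loom time 258/258 (tight); cotton 113/113 (tight).
The binding rows give the dual system: 4·y_loom time + 4·y_cotton = 32 and 6·y_loom time + 1·y_cotton = 38.
→ y_loom time = 6 and y_cotton = 2.
Δz = y_loom time·Δb = 6 × (-3) = -18, so new z* = 1774 − 18 = 1756.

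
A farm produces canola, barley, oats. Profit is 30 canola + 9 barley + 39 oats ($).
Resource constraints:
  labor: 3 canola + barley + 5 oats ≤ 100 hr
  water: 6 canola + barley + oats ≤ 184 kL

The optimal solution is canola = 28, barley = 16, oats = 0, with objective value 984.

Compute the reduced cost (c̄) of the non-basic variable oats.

-2

Check each constraint at x*: labor 100/100 (tight); water 184/184 (tight).
Dual feasibility on the basic columns requires 3·y_labor + 6·y_water = 30, 1·y_labor + 1·y_water = 9.
→ y_labor = 8 and y_water = 1.
Reduced cost of oats: c₃ − yᵀa₃ = 39 − (8·5 + 1·1) = 39 − 41 = -2.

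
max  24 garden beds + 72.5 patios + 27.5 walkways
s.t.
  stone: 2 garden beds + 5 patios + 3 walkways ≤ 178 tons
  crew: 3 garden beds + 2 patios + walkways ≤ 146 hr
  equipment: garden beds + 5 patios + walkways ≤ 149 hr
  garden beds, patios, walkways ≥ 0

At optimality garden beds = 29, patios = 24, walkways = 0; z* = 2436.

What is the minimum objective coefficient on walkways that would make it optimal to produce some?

Binding: stone and equipment. Non-binding: crew (11 unused).
Since crew is not tight, its dual is 0.
From A_Bᵀ y = c: 2·y_stone + 1·y_equipment = 24; 5·y_stone + 5·y_equipment = 72.5.
This yields shadow prices y_stone = 9.5, y_equipment = 5.
walkways enters the basis when its profit ≥ yᵀa₃ = 9.5·3 + 5·1 = 33.5.

33.5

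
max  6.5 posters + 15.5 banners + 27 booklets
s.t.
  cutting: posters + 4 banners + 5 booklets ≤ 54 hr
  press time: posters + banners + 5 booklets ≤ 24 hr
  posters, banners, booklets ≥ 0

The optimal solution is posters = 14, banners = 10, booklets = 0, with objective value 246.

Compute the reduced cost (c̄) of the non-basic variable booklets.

-5.5

At the optimum: cutting uses 54 of 54 (binding); press time uses 24 of 24 (binding).
From A_Bᵀ y = c: 1·y_cutting + 1·y_press time = 6.5; 4·y_cutting + 1·y_press time = 15.5.
Solving: y_cutting = 3, y_press time = 3.5.
Reduced cost of booklets: c₃ − yᵀa₃ = 27 − (3·5 + 3.5·5) = 27 − 32.5 = -5.5.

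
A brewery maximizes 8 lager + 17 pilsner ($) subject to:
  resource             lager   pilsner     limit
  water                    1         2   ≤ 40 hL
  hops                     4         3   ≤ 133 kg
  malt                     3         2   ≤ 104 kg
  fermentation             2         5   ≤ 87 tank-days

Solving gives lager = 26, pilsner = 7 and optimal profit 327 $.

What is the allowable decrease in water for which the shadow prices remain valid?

5.2

Binding constraints: water, fermentation. The basis is B = [[1,2],[2,5]] with det 1.
Per unit decrease in water, x* moves by d = (-5, 2).
The basis stays optimal until lager reaches 0; allowable decrease = 5.2 hL.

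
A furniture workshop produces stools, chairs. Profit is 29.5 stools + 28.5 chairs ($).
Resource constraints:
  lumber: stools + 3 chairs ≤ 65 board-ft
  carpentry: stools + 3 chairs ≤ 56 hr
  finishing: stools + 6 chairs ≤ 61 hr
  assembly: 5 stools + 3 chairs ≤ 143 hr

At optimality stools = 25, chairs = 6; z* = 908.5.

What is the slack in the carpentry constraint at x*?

carpentry used = 1·25 + 3·6 = 43; slack = 56 − 43 = 13.

13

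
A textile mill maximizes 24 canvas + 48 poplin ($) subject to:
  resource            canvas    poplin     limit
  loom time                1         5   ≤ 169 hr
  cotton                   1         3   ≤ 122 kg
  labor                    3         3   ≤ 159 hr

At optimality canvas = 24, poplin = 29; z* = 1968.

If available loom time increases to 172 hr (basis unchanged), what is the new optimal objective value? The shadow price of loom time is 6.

Δb = 3, so new z* = 1968 + (6)·(3) = 1968 + 18 = 1986.

1986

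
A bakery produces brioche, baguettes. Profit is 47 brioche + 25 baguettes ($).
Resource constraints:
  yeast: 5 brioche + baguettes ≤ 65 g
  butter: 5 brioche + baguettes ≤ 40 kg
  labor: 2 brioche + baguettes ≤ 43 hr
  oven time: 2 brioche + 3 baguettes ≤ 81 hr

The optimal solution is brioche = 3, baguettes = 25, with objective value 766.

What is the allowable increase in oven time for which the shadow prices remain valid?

Binding constraints: butter, oven time. The basis is B = [[5,1],[2,3]] with det 13.
Per unit increase in oven time, x* moves by d = (-0.0769, 0.3846).
The basis stays optimal until brioche reaches 0; allowable increase = 39 hr.

39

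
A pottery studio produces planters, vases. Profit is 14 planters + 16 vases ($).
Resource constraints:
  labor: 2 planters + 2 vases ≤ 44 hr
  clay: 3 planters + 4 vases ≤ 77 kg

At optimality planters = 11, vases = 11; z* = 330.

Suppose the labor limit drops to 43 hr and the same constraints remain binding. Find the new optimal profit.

Check each constraint at x*: labor 44/44 (tight); clay 77/77 (tight).
Dual feasibility on the basic columns requires 2·y_labor + 3·y_clay = 14, 2·y_labor + 4·y_clay = 16.
This yields shadow prices y_labor = 4, y_clay = 2.
Δz = y_labor·Δb = 4 × (-1) = -4, so new z* = 330 − 4 = 326.

326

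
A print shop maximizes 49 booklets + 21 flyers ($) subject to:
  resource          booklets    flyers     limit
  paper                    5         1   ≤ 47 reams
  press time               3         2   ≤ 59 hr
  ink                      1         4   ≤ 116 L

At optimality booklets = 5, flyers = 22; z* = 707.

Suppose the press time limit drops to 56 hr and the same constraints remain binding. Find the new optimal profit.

At the optimum: paper uses 47 of 47 (binding); press time uses 59 of 59 (binding); ink uses 93 of 116 (slack = 23).
Slack constraints have shadow price 0 (complementary slackness).
The binding rows give the dual system: 5·y_paper + 3·y_press time = 49 and 1·y_paper + 2·y_press time = 21.
This yields shadow prices y_paper = 5, y_press time = 8.
Δz = y_press time·Δb = 8 × (-3) = -24, so new z* = 707 − 24 = 683.

683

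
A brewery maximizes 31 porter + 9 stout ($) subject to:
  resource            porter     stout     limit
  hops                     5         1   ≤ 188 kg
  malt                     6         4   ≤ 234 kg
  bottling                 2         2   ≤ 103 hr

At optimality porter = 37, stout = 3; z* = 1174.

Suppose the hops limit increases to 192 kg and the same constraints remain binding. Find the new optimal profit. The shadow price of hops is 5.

1194

Δb = 4, so new z* = 1174 + (5)·(4) = 1174 + 20 = 1194.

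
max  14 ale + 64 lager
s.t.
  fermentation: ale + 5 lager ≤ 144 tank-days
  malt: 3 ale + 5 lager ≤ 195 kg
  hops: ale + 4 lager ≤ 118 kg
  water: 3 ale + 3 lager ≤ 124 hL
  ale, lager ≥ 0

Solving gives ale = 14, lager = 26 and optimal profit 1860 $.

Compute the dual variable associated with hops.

Binding: fermentation and hops. Non-binding: malt (23 unused), water (4 unused).
Since malt, water are not tight, their duals are 0.
The binding rows give the dual system: 1·y_fermentation + 1·y_hops = 14 and 5·y_fermentation + 4·y_hops = 64.
Solving: y_fermentation = 8, y_hops = 6.
Shadow price of hops = 6.

6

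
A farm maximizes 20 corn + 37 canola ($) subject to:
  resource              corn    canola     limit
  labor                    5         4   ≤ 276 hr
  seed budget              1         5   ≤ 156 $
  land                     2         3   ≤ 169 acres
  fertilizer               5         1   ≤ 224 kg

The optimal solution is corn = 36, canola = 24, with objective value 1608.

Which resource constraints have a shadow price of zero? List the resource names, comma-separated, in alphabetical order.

fertilizer, land

labor: 276/276 (binding)
seed budget: 156/156 (binding)
land: 144/169 (slack 25)
fertilizer: 204/224 (slack 20)
By complementary slackness, a constraint with positive slack has shadow price 0 → fertilizer, land.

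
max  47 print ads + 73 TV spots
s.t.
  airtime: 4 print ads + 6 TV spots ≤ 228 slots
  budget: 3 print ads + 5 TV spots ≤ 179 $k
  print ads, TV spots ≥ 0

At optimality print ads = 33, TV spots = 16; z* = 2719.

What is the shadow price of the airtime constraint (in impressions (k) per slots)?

Both airtime and budget are binding at x*.
The binding rows give the dual system: 4·y_airtime + 3·y_budget = 47 and 6·y_airtime + 5·y_budget = 73.
→ y_airtime = 8 and y_budget = 5.
Shadow price of airtime = 8.

8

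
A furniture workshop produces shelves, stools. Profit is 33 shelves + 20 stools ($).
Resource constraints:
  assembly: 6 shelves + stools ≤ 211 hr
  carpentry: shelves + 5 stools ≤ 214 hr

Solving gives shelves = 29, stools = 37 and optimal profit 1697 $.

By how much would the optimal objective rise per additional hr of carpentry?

3

Check each constraint at x*: assembly 211/211 (tight); carpentry 214/214 (tight).
From A_Bᵀ y = c: 6·y_assembly + 1·y_carpentry = 33; 1·y_assembly + 5·y_carpentry = 20.
This yields shadow prices y_assembly = 5, y_carpentry = 3.
Shadow price of carpentry = 3.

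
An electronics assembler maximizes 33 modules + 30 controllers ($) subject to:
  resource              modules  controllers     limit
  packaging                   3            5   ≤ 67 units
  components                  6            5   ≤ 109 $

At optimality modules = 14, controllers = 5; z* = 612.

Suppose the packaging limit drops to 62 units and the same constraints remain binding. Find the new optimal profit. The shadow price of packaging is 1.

Δb = -5, so new z* = 612 + (1)·(-5) = 612 − 5 = 607.

607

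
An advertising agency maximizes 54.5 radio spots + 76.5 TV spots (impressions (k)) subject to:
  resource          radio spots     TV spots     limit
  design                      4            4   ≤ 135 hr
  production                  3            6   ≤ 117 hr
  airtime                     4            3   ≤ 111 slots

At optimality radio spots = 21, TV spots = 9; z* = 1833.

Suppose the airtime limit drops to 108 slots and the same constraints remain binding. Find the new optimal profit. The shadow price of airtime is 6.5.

Δb = -3, so new z* = 1833 + (6.5)·(-3) = 1833 − 19.5 = 1813.5.

1813.5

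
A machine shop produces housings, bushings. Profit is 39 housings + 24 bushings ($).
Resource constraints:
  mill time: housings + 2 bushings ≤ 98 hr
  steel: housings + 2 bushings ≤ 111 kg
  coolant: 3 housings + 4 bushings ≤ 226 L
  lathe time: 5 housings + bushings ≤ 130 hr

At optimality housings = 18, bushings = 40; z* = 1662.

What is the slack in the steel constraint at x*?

13

steel used = 1·18 + 2·40 = 98; slack = 111 − 98 = 13.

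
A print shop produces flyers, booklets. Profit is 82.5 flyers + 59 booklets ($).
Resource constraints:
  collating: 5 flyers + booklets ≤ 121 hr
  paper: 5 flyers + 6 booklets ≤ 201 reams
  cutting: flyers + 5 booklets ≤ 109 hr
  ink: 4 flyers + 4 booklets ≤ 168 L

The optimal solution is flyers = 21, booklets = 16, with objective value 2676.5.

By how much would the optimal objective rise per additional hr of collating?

At the optimum: collating uses 121 of 121 (binding); paper uses 201 of 201 (binding); cutting uses 101 of 109 (slack = 8); ink uses 148 of 168 (slack = 20).
Since cutting, ink are not tight, their duals are 0.
Dual feasibility on the basic columns requires 5·y_collating + 5·y_paper = 82.5, 1·y_collating + 6·y_paper = 59.
This yields shadow prices y_collating = 8, y_paper = 8.5.
Shadow price of collating = 8.

8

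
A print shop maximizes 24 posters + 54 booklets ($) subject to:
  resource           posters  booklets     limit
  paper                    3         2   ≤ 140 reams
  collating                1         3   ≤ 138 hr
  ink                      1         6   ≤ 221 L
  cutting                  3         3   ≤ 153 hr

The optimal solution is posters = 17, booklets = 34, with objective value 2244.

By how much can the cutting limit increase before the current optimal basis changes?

Binding constraints: ink, cutting. The basis is B = [[1,6],[3,3]] with det -15.
Per unit increase in cutting, x* moves by d = (0.4, -0.0667).
The basis stays optimal until paper becomes binding; allowable increase = 19.6875 hr.

19.6875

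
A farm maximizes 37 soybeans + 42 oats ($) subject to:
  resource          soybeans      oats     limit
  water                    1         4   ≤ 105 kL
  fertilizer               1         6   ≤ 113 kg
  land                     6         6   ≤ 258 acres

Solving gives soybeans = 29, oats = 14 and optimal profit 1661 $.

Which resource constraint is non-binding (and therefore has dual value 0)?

water: 85/105 (slack 20)
fertilizer: 113/113 (binding)
land: 258/258 (binding)
By complementary slackness, a constraint with positive slack has shadow price 0 → water.

water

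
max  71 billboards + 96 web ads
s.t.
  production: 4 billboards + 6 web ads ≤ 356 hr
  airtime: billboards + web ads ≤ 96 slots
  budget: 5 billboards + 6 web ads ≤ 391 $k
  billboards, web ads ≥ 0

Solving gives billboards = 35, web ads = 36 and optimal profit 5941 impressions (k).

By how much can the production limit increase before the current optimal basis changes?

35

Binding constraints: production, budget. The basis is B = [[4,6],[5,6]] with det -6.
Per unit increase in production, x* moves by d = (-1, 0.8333).
The basis stays optimal until billboards reaches 0; allowable increase = 35 hr.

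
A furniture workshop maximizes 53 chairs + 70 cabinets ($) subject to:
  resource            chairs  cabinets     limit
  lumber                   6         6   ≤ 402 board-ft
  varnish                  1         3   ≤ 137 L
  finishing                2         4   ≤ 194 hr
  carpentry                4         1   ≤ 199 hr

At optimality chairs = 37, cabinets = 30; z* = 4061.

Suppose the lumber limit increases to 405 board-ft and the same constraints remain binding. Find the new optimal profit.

4079

Check each constraint at x*: lumber 402/402 (tight); varnish 127/137 (slack 10); finishing 194/194 (tight); carpentry 178/199 (slack 21).
By complementary slackness, y = 0 for the non-binding constraints.
The binding rows give the dual system: 6·y_lumber + 2·y_finishing = 53 and 6·y_lumber + 4·y_finishing = 70.
→ y_lumber = 6 and y_finishing = 8.5.
Δz = y_lumber·Δb = 6 × (3) = 18, so new z* = 4061 + 18 = 4079.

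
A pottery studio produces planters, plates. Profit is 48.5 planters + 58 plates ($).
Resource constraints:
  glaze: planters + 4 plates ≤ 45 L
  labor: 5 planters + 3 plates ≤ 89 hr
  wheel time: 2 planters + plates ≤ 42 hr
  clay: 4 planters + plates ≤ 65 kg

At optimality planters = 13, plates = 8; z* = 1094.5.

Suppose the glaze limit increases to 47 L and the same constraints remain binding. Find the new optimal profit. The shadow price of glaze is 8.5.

Δb = 2, so new z* = 1094.5 + (8.5)·(2) = 1094.5 + 17 = 1111.5.

1111.5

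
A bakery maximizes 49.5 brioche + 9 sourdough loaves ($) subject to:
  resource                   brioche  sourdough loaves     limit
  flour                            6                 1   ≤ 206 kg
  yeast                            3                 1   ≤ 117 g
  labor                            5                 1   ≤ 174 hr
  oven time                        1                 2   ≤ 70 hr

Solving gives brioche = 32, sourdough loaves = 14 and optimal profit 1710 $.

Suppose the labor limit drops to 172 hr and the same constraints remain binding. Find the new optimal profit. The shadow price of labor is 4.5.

1701

Δb = -2, so new z* = 1710 + (4.5)·(-2) = 1710 − 9 = 1701.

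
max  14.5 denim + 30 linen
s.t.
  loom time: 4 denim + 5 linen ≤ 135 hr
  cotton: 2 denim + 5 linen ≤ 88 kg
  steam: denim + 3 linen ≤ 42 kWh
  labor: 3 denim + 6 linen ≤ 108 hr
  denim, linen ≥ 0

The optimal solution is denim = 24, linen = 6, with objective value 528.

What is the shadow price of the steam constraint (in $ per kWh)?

1

At the optimum: loom time uses 126 of 135 (slack = 9); cotton uses 78 of 88 (slack = 10); steam uses 42 of 42 (binding); labor uses 108 of 108 (binding).
Slack constraints have shadow price 0 (complementary slackness).
The binding rows give the dual system: 1·y_steam + 3·y_labor = 14.5 and 3·y_steam + 6·y_labor = 30.
→ y_steam = 1 and y_labor = 4.5.
Shadow price of steam = 1.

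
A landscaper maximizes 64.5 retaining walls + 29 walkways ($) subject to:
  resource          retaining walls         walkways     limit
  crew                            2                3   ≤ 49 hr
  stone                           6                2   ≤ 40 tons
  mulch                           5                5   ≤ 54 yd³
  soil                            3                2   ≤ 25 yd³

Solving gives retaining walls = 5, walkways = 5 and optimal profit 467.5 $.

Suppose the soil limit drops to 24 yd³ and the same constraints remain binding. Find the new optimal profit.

460

Check each constraint at x*: crew 25/49 (slack 24); stone 40/40 (tight); mulch 50/54 (slack 4); soil 25/25 (tight).
By complementary slackness, y = 0 for the non-binding constraints.
Dual feasibility on the basic columns requires 6·y_stone + 3·y_soil = 64.5, 2·y_stone + 2·y_soil = 29.
This yields shadow prices y_stone = 7, y_soil = 7.5.
Δz = y_soil·Δb = 7.5 × (-1) = -7.5, so new z* = 467.5 − 7.5 = 460.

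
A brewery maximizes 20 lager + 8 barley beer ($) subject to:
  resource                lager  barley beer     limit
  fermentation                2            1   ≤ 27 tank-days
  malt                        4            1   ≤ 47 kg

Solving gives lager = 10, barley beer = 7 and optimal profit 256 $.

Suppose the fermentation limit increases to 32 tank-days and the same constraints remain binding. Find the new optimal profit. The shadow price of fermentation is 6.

286

Δb = 5, so new z* = 256 + (6)·(5) = 256 + 30 = 286.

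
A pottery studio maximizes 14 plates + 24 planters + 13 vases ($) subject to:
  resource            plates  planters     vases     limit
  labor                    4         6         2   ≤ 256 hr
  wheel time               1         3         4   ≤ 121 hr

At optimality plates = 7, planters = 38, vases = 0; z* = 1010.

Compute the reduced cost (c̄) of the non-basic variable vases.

Both labor and wheel time are binding at x*.
Dual feasibility on the basic columns requires 4·y_labor + 1·y_wheel time = 14, 6·y_labor + 3·y_wheel time = 24.
→ y_labor = 3 and y_wheel time = 2.
Reduced cost of vases: c₃ − yᵀa₃ = 13 − (3·2 + 2·4) = 13 − 14 = -1.

-1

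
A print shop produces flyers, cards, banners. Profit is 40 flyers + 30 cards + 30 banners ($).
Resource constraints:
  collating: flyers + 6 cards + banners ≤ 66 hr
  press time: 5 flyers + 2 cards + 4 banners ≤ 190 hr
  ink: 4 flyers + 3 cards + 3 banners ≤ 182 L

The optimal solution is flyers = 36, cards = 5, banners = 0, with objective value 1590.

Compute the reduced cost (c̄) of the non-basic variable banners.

-2.5

At the optimum: collating uses 66 of 66 (binding); press time uses 190 of 190 (binding); ink uses 159 of 182 (slack = 23).
Since ink is not tight, its dual is 0.
Dual feasibility on the basic columns requires 1·y_collating + 5·y_press time = 40, 6·y_collating + 2·y_press time = 30.
Solving: y_collating = 2.5, y_press time = 7.5.
Reduced cost of banners: c₃ − yᵀa₃ = 30 − (2.5·1 + 7.5·4) = 30 − 32.5 = -2.5.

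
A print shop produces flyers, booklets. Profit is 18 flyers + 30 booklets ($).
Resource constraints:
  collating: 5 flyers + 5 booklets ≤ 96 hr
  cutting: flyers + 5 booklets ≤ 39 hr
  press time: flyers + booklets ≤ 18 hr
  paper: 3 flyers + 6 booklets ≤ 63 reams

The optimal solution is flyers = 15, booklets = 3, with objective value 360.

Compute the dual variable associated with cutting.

0

Check each constraint at x*: collating 90/96 (slack 6); cutting 30/39 (slack 9); press time 18/18 (tight); paper 63/63 (tight).
Since collating, cutting are not tight, their duals are 0.
Dual feasibility on the basic columns requires 1·y_press time + 3·y_paper = 18, 1·y_press time + 6·y_paper = 30.
→ y_press time = 6 and y_paper = 4.
Shadow price of cutting = 0.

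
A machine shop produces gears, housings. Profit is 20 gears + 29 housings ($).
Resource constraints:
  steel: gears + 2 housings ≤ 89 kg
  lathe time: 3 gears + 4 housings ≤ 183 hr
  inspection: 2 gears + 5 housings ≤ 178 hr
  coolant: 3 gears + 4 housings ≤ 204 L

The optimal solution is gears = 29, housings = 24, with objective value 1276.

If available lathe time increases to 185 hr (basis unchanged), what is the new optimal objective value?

At the optimum: steel uses 77 of 89 (slack = 12); lathe time uses 183 of 183 (binding); inspection uses 178 of 178 (binding); coolant uses 183 of 204 (slack = 21).
Since steel, coolant are not tight, their duals are 0.
From A_Bᵀ y = c: 3·y_lathe time + 2·y_inspection = 20; 4·y_lathe time + 5·y_inspection = 29.
Solving: y_lathe time = 6, y_inspection = 1.
Δz = y_lathe time·Δb = 6 × (2) = 12, so new z* = 1276 + 12 = 1288.

1288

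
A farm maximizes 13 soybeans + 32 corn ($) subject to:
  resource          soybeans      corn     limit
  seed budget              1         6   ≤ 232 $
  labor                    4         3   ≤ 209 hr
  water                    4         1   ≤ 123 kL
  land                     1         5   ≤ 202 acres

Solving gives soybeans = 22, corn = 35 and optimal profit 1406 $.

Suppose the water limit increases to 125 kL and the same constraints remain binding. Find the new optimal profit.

Check each constraint at x*: seed budget 232/232 (tight); labor 193/209 (slack 16); water 123/123 (tight); land 197/202 (slack 5).
Since labor, land are not tight, their duals are 0.
From A_Bᵀ y = c: 1·y_seed budget + 4·y_water = 13; 6·y_seed budget + 1·y_water = 32.
→ y_seed budget = 5 and y_water = 2.
Δz = y_water·Δb = 2 × (2) = 4, so new z* = 1406 + 4 = 1410.

1410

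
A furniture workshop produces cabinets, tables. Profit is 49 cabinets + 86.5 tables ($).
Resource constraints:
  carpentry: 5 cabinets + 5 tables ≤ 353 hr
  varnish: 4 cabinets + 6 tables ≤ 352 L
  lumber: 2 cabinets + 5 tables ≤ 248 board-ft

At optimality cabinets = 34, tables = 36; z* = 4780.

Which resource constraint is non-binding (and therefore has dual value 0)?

carpentry: 350/353 (slack 3)
varnish: 352/352 (binding)
lumber: 248/248 (binding)
By complementary slackness, a constraint with positive slack has shadow price 0 → carpentry.

carpentry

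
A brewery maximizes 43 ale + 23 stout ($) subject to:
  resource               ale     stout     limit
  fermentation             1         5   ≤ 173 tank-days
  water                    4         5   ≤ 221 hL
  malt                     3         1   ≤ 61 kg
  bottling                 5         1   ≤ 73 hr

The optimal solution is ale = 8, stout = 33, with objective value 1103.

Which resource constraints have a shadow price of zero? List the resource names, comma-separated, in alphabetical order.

fermentation: 173/173 (binding)
water: 197/221 (slack 24)
malt: 57/61 (slack 4)
bottling: 73/73 (binding)
By complementary slackness, a constraint with positive slack has shadow price 0 → malt, water.

malt, water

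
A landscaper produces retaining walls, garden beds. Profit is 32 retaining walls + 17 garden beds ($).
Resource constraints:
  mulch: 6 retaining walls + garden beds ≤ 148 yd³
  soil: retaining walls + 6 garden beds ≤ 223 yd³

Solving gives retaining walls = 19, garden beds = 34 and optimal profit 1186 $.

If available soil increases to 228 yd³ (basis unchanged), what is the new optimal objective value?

1196

Both mulch and soil are binding at x*.
Dual feasibility on the basic columns requires 6·y_mulch + 1·y_soil = 32, 1·y_mulch + 6·y_soil = 17.
Solving: y_mulch = 5, y_soil = 2.
Δz = y_soil·Δb = 2 × (5) = 10, so new z* = 1186 + 10 = 1196.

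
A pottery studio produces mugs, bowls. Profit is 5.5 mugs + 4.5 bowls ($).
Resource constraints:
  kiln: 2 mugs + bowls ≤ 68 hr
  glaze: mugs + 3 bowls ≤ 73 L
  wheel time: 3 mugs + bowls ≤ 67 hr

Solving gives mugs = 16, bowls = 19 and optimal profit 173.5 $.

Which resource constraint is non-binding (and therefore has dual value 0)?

kiln: 51/68 (slack 17)
glaze: 73/73 (binding)
wheel time: 67/67 (binding)
By complementary slackness, a constraint with positive slack has shadow price 0 → kiln.

kiln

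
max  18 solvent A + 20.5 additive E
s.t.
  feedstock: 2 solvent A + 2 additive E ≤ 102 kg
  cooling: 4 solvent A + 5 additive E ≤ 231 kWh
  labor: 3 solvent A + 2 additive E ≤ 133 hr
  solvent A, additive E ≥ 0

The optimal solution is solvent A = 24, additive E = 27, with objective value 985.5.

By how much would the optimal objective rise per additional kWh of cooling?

2.5

At the optimum: feedstock uses 102 of 102 (binding); cooling uses 231 of 231 (binding); labor uses 126 of 133 (slack = 7).
By complementary slackness, y = 0 for the non-binding constraint.
Dual feasibility on the basic columns requires 2·y_feedstock + 4·y_cooling = 18, 2·y_feedstock + 5·y_cooling = 20.5.
Solving: y_feedstock = 4, y_cooling = 2.5.
Shadow price of cooling = 2.5.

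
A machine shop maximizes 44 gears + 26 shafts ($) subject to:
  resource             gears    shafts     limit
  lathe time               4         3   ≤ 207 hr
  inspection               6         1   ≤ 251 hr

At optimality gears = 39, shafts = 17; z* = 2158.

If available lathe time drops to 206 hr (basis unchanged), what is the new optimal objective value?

2150

Check each constraint at x*: lathe time 207/207 (tight); inspection 251/251 (tight).
The binding rows give the dual system: 4·y_lathe time + 6·y_inspection = 44 and 3·y_lathe time + 1·y_inspection = 26.
Solving: y_lathe time = 8, y_inspection = 2.
Δz = y_lathe time·Δb = 8 × (-1) = -8, so new z* = 2158 − 8 = 2150.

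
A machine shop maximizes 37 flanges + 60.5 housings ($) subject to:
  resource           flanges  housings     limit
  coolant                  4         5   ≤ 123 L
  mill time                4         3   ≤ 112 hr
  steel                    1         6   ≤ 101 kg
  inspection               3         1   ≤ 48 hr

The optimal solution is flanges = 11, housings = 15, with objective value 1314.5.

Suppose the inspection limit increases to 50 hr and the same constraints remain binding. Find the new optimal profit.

Check each constraint at x*: coolant 119/123 (slack 4); mill time 89/112 (slack 23); steel 101/101 (tight); inspection 48/48 (tight).
Slack constraints have shadow price 0 (complementary slackness).
From A_Bᵀ y = c: 1·y_steel + 3·y_inspection = 37; 6·y_steel + 1·y_inspection = 60.5.
Solving: y_steel = 8.5, y_inspection = 9.5.
Δz = y_inspection·Δb = 9.5 × (2) = 19, so new z* = 1314.5 + 19 = 1333.5.

1333.5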